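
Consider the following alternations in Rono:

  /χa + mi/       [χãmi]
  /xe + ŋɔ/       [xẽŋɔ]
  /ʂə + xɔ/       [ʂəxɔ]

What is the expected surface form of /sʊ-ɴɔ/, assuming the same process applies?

The data show regressive nasality assimilation (vowel nasalisation): /a/ → [ã] before /m/; /e/ → [ẽ] before /ŋ/ — a vowel is nasalised by an immediately following nasal consonant.
No change occurs in [ʂəxɔ] because the vowel at the boundary is adjacent to an oral consonant, not a nasal (/ə/ next to /x/).
The vowel /ʊ/ is adjacent to the following nasal /ɴ/, so it acquires [+nasal] and surfaces as [ʊ̃].

[sʊ̃ɴɔ]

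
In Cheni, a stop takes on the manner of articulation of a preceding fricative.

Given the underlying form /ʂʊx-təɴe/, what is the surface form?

/t/ is a voiceless alveolar stop. The preceding trigger /x/ is a fricative, so /t/ must become a fricative as well.
A voiceless alveolar fricative is [s], so the surface segment is [s].

[ʂʊxsəɴe]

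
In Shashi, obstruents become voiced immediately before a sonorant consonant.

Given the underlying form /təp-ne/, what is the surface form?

The rule targets /p/ (voiceless bilabial stop), which sits before the trigger /n/ (voiced).
The voiced bilabial stop is [b], so /p/ → [b].

[təbne]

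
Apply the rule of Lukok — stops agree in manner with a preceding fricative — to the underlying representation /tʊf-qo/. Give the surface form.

The rule targets /q/ (voiceless uvular stop), which sits after the trigger /f/ (fricative).
A voiceless uvular fricative is [χ], so the surface segment is [χ].

[tʊfχo]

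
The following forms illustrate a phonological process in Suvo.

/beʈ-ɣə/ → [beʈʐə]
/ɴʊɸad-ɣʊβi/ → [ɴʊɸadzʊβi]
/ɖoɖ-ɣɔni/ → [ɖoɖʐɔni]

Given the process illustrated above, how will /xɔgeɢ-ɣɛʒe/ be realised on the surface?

[xɔgeɢʁɛʒe]

The data show progressive place assimilation: /ɣ/ → [ʐ] after /ʈ/; /ɣ/ → [z] after /d/; /ɣ/ → [ʐ] after /ɖ/. In each pair only place changes, matching the preceding consonant, while manner and voice stay constant.
/ɣ/ is a voiced velar fricative. The preceding trigger /ɢ/ is uvular, so /ɣ/ must become uvular as well.
A voiced uvular fricative is [ʁ], so the surface segment is [ʁ].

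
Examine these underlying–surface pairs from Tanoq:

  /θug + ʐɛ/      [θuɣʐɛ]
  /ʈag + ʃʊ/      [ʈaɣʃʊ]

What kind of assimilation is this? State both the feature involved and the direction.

regressive manner assimilation

Underlying /g/ is realised as [ɣ] next to /ʐ/; /ʐ/ itself does not change.
/g/ is a stop while /ʐ/ is a fricative; the output [ɣ] is a fricative, matching the trigger — so the feature that spreads is manner.
Place and voice are unchanged, so the assimilation is partial, not total.
Checking the remaining alternation: /g/ → [ɣ] before /ʃ/ (stop → fricative, matching a fricative) — only manner changes, and always toward the following segment.
The trigger is the following segment, so the direction is regressive (anticipatory).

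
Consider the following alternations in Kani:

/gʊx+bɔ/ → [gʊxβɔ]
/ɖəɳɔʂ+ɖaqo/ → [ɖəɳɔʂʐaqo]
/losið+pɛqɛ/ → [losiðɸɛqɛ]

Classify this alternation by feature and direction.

Comparing underlying and surface forms, /b/ → [β] is the alternation; the neighbouring /x/ is constant.
The change stop → fricative matches the manner of the preceding /x/, identifying this as manner assimilation.
Place and voice are unchanged, so the assimilation is partial, not total.
The same holds elsewhere in the data: /ɖ/ → [ʐ] after /ʂ/ (stop → fricative, matching a fricative); /p/ → [ɸ] after /ð/ (stop → fricative, matching a fricative) — only manner changes, and always toward the preceding segment.
Since the segment that changes follows the conditioning segment, the assimilation is progressive.

progressive manner assimilation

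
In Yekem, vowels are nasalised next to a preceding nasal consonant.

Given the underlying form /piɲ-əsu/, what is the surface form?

/ə/ sits next to the nasal /ɲ/ and is therefore nasalised to [ə̃].

[piɲə̃su]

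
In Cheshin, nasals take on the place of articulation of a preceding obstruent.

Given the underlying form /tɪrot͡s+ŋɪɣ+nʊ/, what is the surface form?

[tɪrot͡snɪɣŋʊ]

The rule targets /ŋ/ (voiced velar nasal), which sits after the trigger /t͡s/ (alveolar).
The voiced alveolar nasal is [n], so /ŋ/ → [n].
At the second juncture, /n/ likewise becomes [ŋ] adjacent to /ɣ/.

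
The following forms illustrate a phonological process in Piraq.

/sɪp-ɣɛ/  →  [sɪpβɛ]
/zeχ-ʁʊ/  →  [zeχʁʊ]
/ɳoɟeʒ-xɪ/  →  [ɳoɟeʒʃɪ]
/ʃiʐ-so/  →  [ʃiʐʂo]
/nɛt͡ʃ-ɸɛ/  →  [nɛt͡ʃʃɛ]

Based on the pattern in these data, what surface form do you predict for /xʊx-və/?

[xʊxɣə]

The data show progressive place assimilation: /ɣ/ → [β] after /p/; /x/ → [ʃ] after /ʒ/; /s/ → [ʂ] after /ʐ/; /ɸ/ → [ʃ] after /t͡ʃ/. In each pair only place changes, matching the preceding consonant, while manner and voice stay constant.
No alternation appears in [zeχʁʊ]: there the adjacent consonants already agree in place (/ʁ/ and /χ/ are both uvular), so this form is consistent with the same rule.
/v/ is a voiced labiodental fricative. The preceding trigger /x/ is velar, so /v/ must become velar as well.
A voiced velar fricative is [ɣ], so the surface segment is [ɣ].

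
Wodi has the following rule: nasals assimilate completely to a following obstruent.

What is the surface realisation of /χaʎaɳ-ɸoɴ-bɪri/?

[χaʎaɸɸobbɪri]

/ɳ/ is the segment targeted by the rule; it sits immediately before /ɸ/, so it assimilates completely and surfaces as [ɸ].
At the second juncture, /ɴ/ likewise becomes [b] adjacent to /b/.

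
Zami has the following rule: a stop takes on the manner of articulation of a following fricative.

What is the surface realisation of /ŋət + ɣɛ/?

[ŋəsɣɛ]

The rule targets /t/ (voiceless alveolar stop), which sits before the trigger /ɣ/ (fricative).
The voiceless alveolar fricative is [s], so /t/ → [s].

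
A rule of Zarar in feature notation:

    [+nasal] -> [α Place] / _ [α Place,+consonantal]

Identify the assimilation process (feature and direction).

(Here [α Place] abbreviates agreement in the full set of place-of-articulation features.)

The rule copies the place features (abbreviated [Place]) from the environment onto the target, so the assimilating feature is place.
Since the environment is written after the underscore, the trigger follows the target; the direction is regressive.

regressive place assimilation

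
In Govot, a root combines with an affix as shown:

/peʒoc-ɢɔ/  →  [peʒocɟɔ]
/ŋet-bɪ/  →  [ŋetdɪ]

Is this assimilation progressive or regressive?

progressive

The segment that alternates is /ɢ/, which surfaces as [ɟ] when adjacent to /c/.
The change uvular → palatal matches the place of the preceding /c/, identifying this as place assimilation.
The other alternating form patterns the same way: /b/ → [d] after /t/ (bilabial → alveolar, matching alveolar) — only place changes, and always toward the preceding segment.
The trigger is the preceding segment, so the direction is progressive (perseverative).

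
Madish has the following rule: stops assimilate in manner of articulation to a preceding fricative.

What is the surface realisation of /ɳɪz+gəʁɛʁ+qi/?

The rule targets /g/ (voiced velar stop), which sits after the trigger /z/ (fricative).
The voiced velar fricative is [ɣ], so /g/ → [ɣ].
The same rule applies at the second boundary: /q/ → [χ] next to /ʁ/.

[ɳɪzɣəʁɛʁχi]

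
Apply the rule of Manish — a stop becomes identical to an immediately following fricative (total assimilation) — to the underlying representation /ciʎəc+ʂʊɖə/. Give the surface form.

[ciʎəʂʂʊɖə]

/c/ is the segment targeted by the rule; it sits immediately before /ʂ/, so it assimilates completely and surfaces as [ʂ].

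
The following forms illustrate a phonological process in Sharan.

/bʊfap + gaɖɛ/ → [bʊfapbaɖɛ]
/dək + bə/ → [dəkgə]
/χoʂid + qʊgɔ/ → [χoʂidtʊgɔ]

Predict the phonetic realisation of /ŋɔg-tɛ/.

The data show progressive place assimilation: /g/ → [b] after /p/; /b/ → [g] after /k/; /q/ → [t] after /d/. In each pair only place changes, matching the preceding consonant, while manner and voice stay constant.
The rule targets /t/ (voiceless alveolar stop), which sits after the trigger /g/ (velar).
A voiceless velar stop is [k], so the surface segment is [k].

[ŋɔgkɛ]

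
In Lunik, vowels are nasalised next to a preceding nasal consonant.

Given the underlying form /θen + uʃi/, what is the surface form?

/u/ sits next to the nasal /n/ and is therefore nasalised to [ũ].

[θenũʃi]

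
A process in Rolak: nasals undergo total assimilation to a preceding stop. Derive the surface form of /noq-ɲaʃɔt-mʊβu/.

[noqqaʃɔttʊβu]

/ɲ/ is the segment targeted by the rule; it sits immediately after /q/, so it assimilates completely and surfaces as [q].
The same rule applies at the second boundary: /m/ → [t] next to /t/.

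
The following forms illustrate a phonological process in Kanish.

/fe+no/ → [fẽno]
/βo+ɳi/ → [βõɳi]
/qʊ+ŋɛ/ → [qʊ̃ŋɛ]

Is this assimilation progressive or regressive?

The vowel /e/ surfaces as nasalised [ẽ] next to the following nasal /n/ — it has acquired the [+nasal] feature of its neighbour.
Likewise in the remaining data: /o/ → [õ] before /ɳ/; /ʊ/ → [ʊ̃] before /ŋ/ — each time a vowel is nasalised next to a following nasal.
Because the conditioning nasal is to the right of the vowel that changes, the process is regressive (anticipatory).

regressive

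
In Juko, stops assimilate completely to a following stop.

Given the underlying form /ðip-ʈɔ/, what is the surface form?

[ðiʈʈɔ]

/p/ is the segment targeted by the rule; it sits immediately before /ʈ/, so it assimilates completely and surfaces as [ʈ].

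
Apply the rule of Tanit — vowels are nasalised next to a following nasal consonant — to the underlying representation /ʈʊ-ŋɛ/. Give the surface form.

[ʈʊ̃ŋɛ]

The vowel /ʊ/ is adjacent to the following nasal /ŋ/, so it acquires [+nasal] and surfaces as [ʊ̃].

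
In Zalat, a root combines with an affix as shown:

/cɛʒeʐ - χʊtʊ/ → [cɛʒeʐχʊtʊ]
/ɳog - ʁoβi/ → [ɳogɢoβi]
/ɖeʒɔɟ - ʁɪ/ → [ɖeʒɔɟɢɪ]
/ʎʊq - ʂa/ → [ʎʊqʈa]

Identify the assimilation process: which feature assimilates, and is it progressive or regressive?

progressive manner assimilation

Comparing underlying and surface forms, /ʁ/ → [ɢ] is the alternation; the neighbouring /g/ is constant.
The change fricative → stop matches the manner of the preceding /g/, identifying this as manner assimilation.
Place and voice are unchanged, so the assimilation is partial, not total.
Checking the remaining alternations: /ʁ/ → [ɢ] after /ɟ/ (fricative → stop, matching a stop); /ʂ/ → [ʈ] after /q/ (fricative → stop, matching a stop) — only manner changes, and always toward the preceding segment.
No alternation appears in [cɛʒeʐχʊtʊ]: there the adjacent consonants already agree in manner (/χ/ and /ʐ/ are both fricatives), so this form is consistent with the same rule.
The trigger is the preceding segment, so the direction is progressive (perseverative).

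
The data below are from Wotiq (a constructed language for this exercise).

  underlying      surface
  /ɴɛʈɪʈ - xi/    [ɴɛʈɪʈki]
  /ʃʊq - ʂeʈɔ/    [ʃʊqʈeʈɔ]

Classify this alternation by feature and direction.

progressive manner assimilation

Underlying /x/ is realised as [k] next to /ʈ/; /ʈ/ itself does not change.
/x/ is a fricative while /ʈ/ is a stop; the output [k] is a stop, matching the trigger — so the feature that spreads is manner.
Place and voice are unchanged, so the assimilation is partial, not total.
The other alternating form patterns the same way: /ʂ/ → [ʈ] after /q/ (fricative → stop, matching a stop) — only manner changes, and always toward the preceding segment.
The trigger is the preceding segment, so the direction is progressive (perseverative).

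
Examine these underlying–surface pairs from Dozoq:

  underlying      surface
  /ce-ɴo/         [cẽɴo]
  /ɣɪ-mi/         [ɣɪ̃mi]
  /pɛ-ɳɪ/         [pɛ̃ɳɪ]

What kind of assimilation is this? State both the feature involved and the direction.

The vowel /e/ surfaces as nasalised [ẽ] next to the following nasal /ɴ/ — it has acquired the [+nasal] feature of its neighbour.
The other forms show the same pattern: /ɪ/ → [ɪ̃] before /m/; /ɛ/ → [ɛ̃] before /ɳ/ — each time a vowel is nasalised next to a following nasal.
Because the conditioning nasal is to the right of the vowel that changes, the process is regressive (anticipatory).

regressive nasality assimilation (vowel nasalisation)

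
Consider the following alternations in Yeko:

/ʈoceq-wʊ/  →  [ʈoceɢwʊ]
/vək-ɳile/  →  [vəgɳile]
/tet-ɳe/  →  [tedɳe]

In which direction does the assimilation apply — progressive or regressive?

regressive

Underlying /q/ is realised as [ɢ] next to /w/; /w/ itself does not change.
/q/ is voiceless while /w/ is voiced; the output [ɢ] is voiced, matching the trigger — so the feature that spreads is voicing.
Checking the remaining alternations: /k/ → [g] before /ɳ/ (voiceless → voiced, matching voiced); /t/ → [d] before /ɳ/ (voiceless → voiced, matching voiced) — only voicing changes, and always toward the following segment.
The trigger is the following segment, so the direction is regressive (anticipatory).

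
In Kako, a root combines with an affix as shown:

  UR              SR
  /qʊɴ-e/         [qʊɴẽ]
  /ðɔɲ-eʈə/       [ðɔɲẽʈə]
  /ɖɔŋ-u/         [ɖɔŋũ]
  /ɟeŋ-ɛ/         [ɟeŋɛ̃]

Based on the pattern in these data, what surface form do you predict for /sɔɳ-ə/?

The data show progressive nasality assimilation (vowel nasalisation): /e/ → [ẽ] after /ɴ/; /e/ → [ẽ] after /ɲ/; /u/ → [ũ] after /ŋ/; /ɛ/ → [ɛ̃] after /ŋ/ — a vowel is nasalised by an immediately preceding nasal consonant.
The vowel /ə/ is adjacent to the preceding nasal /ɳ/, so it acquires [+nasal] and surfaces as [ə̃].

[sɔɳə̃]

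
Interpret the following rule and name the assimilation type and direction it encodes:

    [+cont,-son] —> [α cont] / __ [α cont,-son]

The shared variable α links the value of [cont] on the target to that of the neighbouring obstruent. [cont] distinguishes stops from fricatives — a manner-of-articulation feature — so this is manner assimilation.
Since the environment is written after the underscore, the trigger follows the target; the direction is regressive.

regressive manner assimilation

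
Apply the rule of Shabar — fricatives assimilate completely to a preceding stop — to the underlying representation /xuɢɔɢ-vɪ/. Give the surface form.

/v/ is the segment targeted by the rule; it sits immediately after /ɢ/, so it assimilates completely and surfaces as [ɢ].

[xuɢɔɢɢɪ]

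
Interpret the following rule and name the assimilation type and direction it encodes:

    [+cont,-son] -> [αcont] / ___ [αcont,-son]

The shared variable α links the value of [cont] on the target to that of the neighbouring obstruent. [cont] distinguishes stops from fricatives — a manner-of-articulation feature — so this is manner assimilation.
Since the environment is written after the underscore, the trigger follows the target; the direction is regressive.

regressive manner assimilation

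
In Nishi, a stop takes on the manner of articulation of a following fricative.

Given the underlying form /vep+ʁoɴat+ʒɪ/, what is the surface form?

[veɸʁoɴasʒɪ]

The rule targets /p/ (voiceless bilabial stop), which sits before the trigger /ʁ/ (fricative).
A voiceless bilabial fricative is [ɸ], so the surface segment is [ɸ].
At the second juncture, /t/ likewise becomes [s] adjacent to /ʒ/.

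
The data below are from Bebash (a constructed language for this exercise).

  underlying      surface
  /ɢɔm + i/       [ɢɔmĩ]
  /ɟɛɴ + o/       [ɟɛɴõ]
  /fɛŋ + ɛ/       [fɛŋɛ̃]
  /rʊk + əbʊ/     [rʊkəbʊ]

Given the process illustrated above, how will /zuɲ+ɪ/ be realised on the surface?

[zuɲɪ̃]

The data show progressive nasality assimilation (vowel nasalisation): /i/ → [ĩ] after /m/; /o/ → [õ] after /ɴ/; /ɛ/ → [ɛ̃] after /ŋ/ — a vowel is nasalised by an immediately preceding nasal consonant.
No change occurs in [rʊkəbʊ] because the vowel at the boundary is adjacent to an oral consonant, not a nasal (/ə/ next to /k/).
The vowel /ɪ/ is adjacent to the preceding nasal /ɲ/, so it acquires [+nasal] and surfaces as [ɪ̃].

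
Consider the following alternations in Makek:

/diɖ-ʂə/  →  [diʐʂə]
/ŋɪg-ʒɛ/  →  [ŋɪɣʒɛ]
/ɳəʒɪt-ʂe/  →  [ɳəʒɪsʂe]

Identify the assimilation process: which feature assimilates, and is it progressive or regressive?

Comparing underlying and surface forms, /ɖ/ → [ʐ] is the alternation; the neighbouring /ʂ/ is constant.
/ɖ/ is a stop while /ʂ/ is a fricative; the output [ʐ] is a fricative, matching the trigger — so the feature that spreads is manner.
Place and voice are unchanged, so the assimilation is partial, not total.
The other alternating forms pattern the same way: /g/ → [ɣ] before /ʒ/ (stop → fricative, matching a fricative); /t/ → [s] before /ʂ/ (stop → fricative, matching a fricative) — only manner changes, and always toward the following segment.
The trigger is the following segment, so the direction is regressive (anticipatory).

regressive manner assimilation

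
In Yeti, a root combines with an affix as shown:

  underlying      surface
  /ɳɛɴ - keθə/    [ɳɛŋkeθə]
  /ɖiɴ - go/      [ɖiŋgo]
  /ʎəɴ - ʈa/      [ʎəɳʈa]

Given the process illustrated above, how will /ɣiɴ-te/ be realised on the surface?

The data show regressive place assimilation: /ɴ/ → [ŋ] before /k/; /ɴ/ → [ŋ] before /g/; /ɴ/ → [ɳ] before /ʈ/. In each pair only place changes, matching the following consonant, while manner and voice stay constant.
/ɴ/ is a voiced uvular nasal. The following trigger /t/ is alveolar, so /ɴ/ must become alveolar as well.
A voiced alveolar nasal is [n], so the surface segment is [n].

[ɣinte]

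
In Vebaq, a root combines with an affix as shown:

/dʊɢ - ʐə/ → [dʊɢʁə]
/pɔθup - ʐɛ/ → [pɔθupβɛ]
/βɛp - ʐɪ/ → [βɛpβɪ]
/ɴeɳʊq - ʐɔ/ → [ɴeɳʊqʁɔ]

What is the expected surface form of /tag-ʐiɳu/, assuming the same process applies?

[tagɣiɳu]

The data show progressive place assimilation: /ʐ/ → [ʁ] after /ɢ/; /ʐ/ → [β] after /p/; /ʐ/ → [ʁ] after /q/. In each pair only place changes, matching the preceding consonant, while manner and voice stay constant.
The rule targets /ʐ/ (voiced retroflex fricative), which sits after the trigger /g/ (velar).
Changing only its place to velar gives [ɣ] — the voiced velar fricative.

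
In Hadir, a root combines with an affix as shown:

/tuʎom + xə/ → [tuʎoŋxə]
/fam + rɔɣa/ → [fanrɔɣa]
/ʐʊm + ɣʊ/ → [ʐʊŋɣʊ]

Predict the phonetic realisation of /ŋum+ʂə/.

[ŋuɳʂə]

The data show regressive place assimilation: /m/ → [ŋ] before /x/; /m/ → [n] before /r/; /m/ → [ŋ] before /ɣ/. In each pair only place changes, matching the following consonant, while manner and voice stay constant.
The rule targets /m/ (voiced bilabial nasal), which sits before the trigger /ʂ/ (retroflex).
A voiced retroflex nasal is [ɳ], so the surface segment is [ɳ].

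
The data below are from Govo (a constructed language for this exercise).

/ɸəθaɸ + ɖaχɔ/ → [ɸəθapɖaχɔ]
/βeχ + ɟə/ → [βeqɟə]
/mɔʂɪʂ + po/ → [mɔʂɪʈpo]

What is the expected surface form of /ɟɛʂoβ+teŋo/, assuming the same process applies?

[ɟɛʂobteŋo]

The data show regressive manner assimilation: /ɸ/ → [p] before /ɖ/; /χ/ → [q] before /ɟ/; /ʂ/ → [ʈ] before /p/. In each pair only manner changes, matching the following consonant, while place and voice stay constant.
/β/ is a voiced bilabial fricative. The following trigger /t/ is a stop, so /β/ must become a stop as well.
The voiced bilabial stop is [b], so /β/ → [b].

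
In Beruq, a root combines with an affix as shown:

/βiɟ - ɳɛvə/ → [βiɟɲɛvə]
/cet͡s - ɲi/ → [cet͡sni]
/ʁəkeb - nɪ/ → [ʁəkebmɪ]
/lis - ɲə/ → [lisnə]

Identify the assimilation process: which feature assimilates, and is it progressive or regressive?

Underlying /ɳ/ is realised as [ɲ] next to /ɟ/; /ɟ/ itself does not change.
The change retroflex → palatal matches the place of the preceding /ɟ/, identifying this as place assimilation.
Manner and voice are unchanged, so the assimilation is partial, not total.
The other alternating forms pattern the same way: /ɲ/ → [n] after /t͡s/ (palatal → alveolar, matching alveolar); /n/ → [m] after /b/ (alveolar → bilabial, matching bilabial); /ɲ/ → [n] after /s/ (palatal → alveolar, matching alveolar) — only place changes, and always toward the preceding segment.
Since the segment that changes follows the conditioning segment, the assimilation is progressive.

progressive place assimilation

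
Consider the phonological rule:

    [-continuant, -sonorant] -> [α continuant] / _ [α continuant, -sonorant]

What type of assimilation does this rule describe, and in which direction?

The shared variable α links the value of [continuant] on the target to that of the neighbouring obstruent. [continuant] distinguishes stops from fricatives — a manner-of-articulation feature — so this is manner assimilation.
The conditioning segment sits to the right of the focus bar, meaning the trigger follows the segment that changes — regressive assimilation.

regressive manner assimilation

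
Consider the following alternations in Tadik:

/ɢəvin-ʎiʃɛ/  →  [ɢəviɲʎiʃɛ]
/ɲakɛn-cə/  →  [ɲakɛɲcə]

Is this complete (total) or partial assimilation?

partial assimilation

Underlying /n/ is realised as [ɲ] next to /ʎ/; /ʎ/ itself does not change.
/n/ is alveolar while /ʎ/ is palatal; the output [ɲ] is palatal, matching the trigger — so the feature that spreads is place.
Manner and voice are unchanged, so the assimilation is partial, not total.
The same holds elsewhere in the data: /n/ → [ɲ] before /c/ (alveolar → palatal, matching palatal) — only place changes, and always toward the following segment.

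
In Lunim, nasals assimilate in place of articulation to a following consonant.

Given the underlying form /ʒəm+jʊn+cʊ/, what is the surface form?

[ʒəɲjʊɲcʊ]

/m/ is a voiced bilabial nasal. The following trigger /j/ is palatal, so /m/ must become palatal as well.
A voiced palatal nasal is [ɲ], so the surface segment is [ɲ].
The same rule applies at the second boundary: /n/ → [ɲ] next to /c/.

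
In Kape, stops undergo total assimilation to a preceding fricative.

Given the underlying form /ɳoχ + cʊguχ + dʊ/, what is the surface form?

[ɳoχχʊguχχʊ]

/c/ is the segment targeted by the rule; it sits immediately after /χ/, so it assimilates completely and surfaces as [χ].
At the second juncture, /d/ likewise becomes [χ] adjacent to /χ/.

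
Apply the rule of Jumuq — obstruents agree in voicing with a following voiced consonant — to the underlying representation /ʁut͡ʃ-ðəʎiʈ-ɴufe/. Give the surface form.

/t͡ʃ/ is a voiceless postalveolar affricate. The following trigger /ð/ is voiced, so /t͡ʃ/ must become voiced as well.
A voiced postalveolar affricate is [d͡ʒ], so the surface segment is [d͡ʒ].
At the second juncture, /ʈ/ likewise becomes [ɖ] adjacent to /ɴ/.

[ʁud͡ʒðəʎiɖɴufe]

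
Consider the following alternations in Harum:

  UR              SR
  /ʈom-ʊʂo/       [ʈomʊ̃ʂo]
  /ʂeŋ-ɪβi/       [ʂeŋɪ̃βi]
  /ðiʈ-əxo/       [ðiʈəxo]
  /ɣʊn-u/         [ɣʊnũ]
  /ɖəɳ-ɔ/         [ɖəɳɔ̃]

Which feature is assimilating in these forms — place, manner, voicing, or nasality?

The vowel /ʊ/ surfaces as nasalised [ʊ̃] next to the preceding nasal /m/ — it has acquired the [+nasal] feature of its neighbour.
Likewise in the remaining data: /ɪ/ → [ɪ̃] after /ŋ/; /u/ → [ũ] after /n/; /ɔ/ → [ɔ̃] after /ɳ/ — each time a vowel is nasalised next to a preceding nasal.
No change occurs in [ðiʈəxo] because the vowel at the boundary is adjacent to an oral consonant, not a nasal (/ə/ next to /ʈ/).

nasality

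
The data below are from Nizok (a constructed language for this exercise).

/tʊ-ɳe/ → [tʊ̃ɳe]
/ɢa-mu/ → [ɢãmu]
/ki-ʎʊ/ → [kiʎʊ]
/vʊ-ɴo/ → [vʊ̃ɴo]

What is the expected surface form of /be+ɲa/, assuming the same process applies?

[bẽɲa]

The data show regressive nasality assimilation (vowel nasalisation): /ʊ/ → [ʊ̃] before /ɳ/; /a/ → [ã] before /m/; /ʊ/ → [ʊ̃] before /ɴ/ — a vowel is nasalised by an immediately following nasal consonant.
No change occurs in [kiʎʊ] because the vowel at the boundary is adjacent to an oral consonant, not a nasal (/i/ next to /ʎ/).
The vowel /e/ is adjacent to the following nasal /ɲ/, so it acquires [+nasal] and surfaces as [ẽ].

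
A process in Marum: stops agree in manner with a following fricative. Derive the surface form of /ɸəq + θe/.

[ɸəχθe]

/q/ is a voiceless uvular stop. The following trigger /θ/ is a fricative, so /q/ must become a fricative as well.
The voiceless uvular fricative is [χ], so /q/ → [χ].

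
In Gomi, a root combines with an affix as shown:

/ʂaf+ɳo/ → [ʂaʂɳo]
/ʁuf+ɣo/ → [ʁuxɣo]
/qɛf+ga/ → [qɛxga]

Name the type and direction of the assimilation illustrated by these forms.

regressive place assimilation

The segment that alternates is /f/, which surfaces as [ʂ] when adjacent to /ɳ/.
/f/ is labiodental while /ɳ/ is retroflex; the output [ʂ] is retroflex, matching the trigger — so the feature that spreads is place.
Manner and voice are unchanged, so the assimilation is partial, not total.
Checking the remaining alternations: /f/ → [x] before /ɣ/ (labiodental → velar, matching velar); /f/ → [x] before /g/ (labiodental → velar, matching velar) — only place changes, and always toward the following segment.
The trigger is the following segment, so the direction is regressive (anticipatory).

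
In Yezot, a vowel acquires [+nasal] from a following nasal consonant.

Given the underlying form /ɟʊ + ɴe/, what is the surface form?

[ɟʊ̃ɴe]

The vowel /ʊ/ is adjacent to the following nasal /ɴ/, so it acquires [+nasal] and surfaces as [ʊ̃].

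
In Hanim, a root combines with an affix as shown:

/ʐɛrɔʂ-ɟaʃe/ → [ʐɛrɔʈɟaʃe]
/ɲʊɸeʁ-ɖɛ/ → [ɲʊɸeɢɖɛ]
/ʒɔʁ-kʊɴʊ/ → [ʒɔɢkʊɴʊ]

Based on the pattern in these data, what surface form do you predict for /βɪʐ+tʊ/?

[βɪɖtʊ]

The data show regressive manner assimilation: /ʂ/ → [ʈ] before /ɟ/; /ʁ/ → [ɢ] before /ɖ/; /ʁ/ → [ɢ] before /k/. In each pair only manner changes, matching the following consonant, while place and voice stay constant.
/ʐ/ is a voiced retroflex fricative. The following trigger /t/ is a stop, so /ʐ/ must become a stop as well.
Changing only its manner to stop gives [ɖ] — the voiced retroflex stop.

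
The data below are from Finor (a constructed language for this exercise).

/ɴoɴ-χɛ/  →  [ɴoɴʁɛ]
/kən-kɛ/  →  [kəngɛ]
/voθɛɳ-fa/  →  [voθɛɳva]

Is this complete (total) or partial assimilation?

Comparing underlying and surface forms, /χ/ → [ʁ] is the alternation; the neighbouring /ɴ/ is constant.
The change voiceless → voiced matches the voicing of the preceding /ɴ/, identifying this as voicing assimilation.
Place and manner are unchanged, so the assimilation is partial, not total.
The same holds elsewhere in the data: /k/ → [g] after /n/ (voiceless → voiced, matching voiced); /f/ → [v] after /ɳ/ (voiceless → voiced, matching voiced) — only voicing changes, and always toward the preceding segment.

partial assimilation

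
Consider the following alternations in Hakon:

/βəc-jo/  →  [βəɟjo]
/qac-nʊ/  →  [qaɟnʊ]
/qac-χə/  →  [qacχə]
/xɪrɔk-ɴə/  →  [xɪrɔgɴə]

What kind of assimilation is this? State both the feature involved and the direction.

regressive voicing assimilation

The segment that alternates is /c/, which surfaces as [ɟ] when adjacent to /j/.
The change voiceless → voiced matches the voicing of the following /j/, identifying this as voicing assimilation.
Place and manner are unchanged, so the assimilation is partial, not total.
The other alternating forms pattern the same way: /c/ → [ɟ] before /n/ (voiceless → voiced, matching voiced); /k/ → [g] before /ɴ/ (voiceless → voiced, matching voiced) — only voicing changes, and always toward the following segment.
No alternation appears in [qacχə]: there the adjacent consonants already agree in voicing (/c/ and /χ/ are both voiceless), so this form is consistent with the same rule.
The trigger is the following segment, so the direction is regressive (anticipatory).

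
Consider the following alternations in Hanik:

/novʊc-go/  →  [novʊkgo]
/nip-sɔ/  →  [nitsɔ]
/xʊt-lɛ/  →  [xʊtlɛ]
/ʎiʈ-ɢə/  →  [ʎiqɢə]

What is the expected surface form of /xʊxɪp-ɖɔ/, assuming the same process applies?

[xʊxɪʈɖɔ]

The data show regressive place assimilation: /c/ → [k] before /g/; /p/ → [t] before /s/; /ʈ/ → [q] before /ɢ/. In each pair only place changes, matching the following consonant, while manner and voice stay constant.
Nothing changes in [xʊtlɛ]: there the adjacent consonants already agree in place (/t/ and /l/ are both alveolar), so this form is consistent with the same rule.
The rule targets /p/ (voiceless bilabial stop), which sits before the trigger /ɖ/ (retroflex).
The voiceless retroflex stop is [ʈ], so /p/ → [ʈ].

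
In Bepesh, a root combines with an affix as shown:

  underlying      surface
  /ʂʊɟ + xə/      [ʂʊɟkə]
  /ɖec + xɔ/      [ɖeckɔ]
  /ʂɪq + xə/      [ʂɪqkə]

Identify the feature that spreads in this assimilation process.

manner

Underlying /x/ is realised as [k] next to /ɟ/; /ɟ/ itself does not change.
The change fricative → stop matches the manner of the preceding /ɟ/, identifying this as manner assimilation.
Checking the remaining alternations: /x/ → [k] after /c/ (fricative → stop, matching a stop); /x/ → [k] after /q/ (fricative → stop, matching a stop) — only manner changes, and always toward the preceding segment.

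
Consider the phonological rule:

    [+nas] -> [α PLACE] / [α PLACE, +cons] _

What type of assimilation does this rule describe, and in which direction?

progressive place assimilation

The rule copies the place features (abbreviated [PLACE]) from the environment onto the target, so the assimilating feature is place.
The conditioning segment sits to the left of the focus bar, meaning the trigger precedes the segment that changes — progressive assimilation.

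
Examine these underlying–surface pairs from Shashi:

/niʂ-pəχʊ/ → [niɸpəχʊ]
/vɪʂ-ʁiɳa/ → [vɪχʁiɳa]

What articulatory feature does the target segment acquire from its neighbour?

place

Underlying /ʂ/ is realised as [ɸ] next to /p/; /p/ itself does not change.
/ʂ/ is retroflex while /p/ is bilabial; the output [ɸ] is bilabial, matching the trigger — so the feature that spreads is place.
The other alternating form patterns the same way: /ʂ/ → [χ] before /ʁ/ (retroflex → uvular, matching uvular) — only place changes, and always toward the following segment.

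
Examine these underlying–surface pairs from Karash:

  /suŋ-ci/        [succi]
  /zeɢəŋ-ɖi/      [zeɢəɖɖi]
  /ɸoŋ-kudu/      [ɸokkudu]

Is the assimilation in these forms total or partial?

The segment that alternates is /ŋ/, which surfaces as [c] when adjacent to /c/.
The output [c] is identical to the trigger /c/ — every feature (place, manner, voicing) has been copied — so this is total assimilation.
The remaining alternations confirm this: /ŋ/ → [ɖ] before /ɖ/; /ŋ/ → [k] before /k/ — in each case the output is a copy of the following consonant.

total assimilation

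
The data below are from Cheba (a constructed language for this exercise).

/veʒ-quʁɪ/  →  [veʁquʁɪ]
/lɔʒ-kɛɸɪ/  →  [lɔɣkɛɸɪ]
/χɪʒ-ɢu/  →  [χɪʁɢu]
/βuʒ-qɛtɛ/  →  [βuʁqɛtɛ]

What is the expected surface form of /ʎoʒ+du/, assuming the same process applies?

[ʎozdu]

The data show regressive place assimilation: /ʒ/ → [ʁ] before /q/; /ʒ/ → [ɣ] before /k/; /ʒ/ → [ʁ] before /ɢ/. In each pair only place changes, matching the following consonant, while manner and voice stay constant.
The rule targets /ʒ/ (voiced postalveolar fricative), which sits before the trigger /d/ (alveolar).
Changing only its place to alveolar gives [z] — the voiced alveolar fricative.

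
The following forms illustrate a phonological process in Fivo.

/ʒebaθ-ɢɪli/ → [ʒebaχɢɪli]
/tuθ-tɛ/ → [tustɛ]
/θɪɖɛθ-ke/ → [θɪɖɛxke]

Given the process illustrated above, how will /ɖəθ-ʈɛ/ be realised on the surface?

The data show regressive place assimilation: /θ/ → [χ] before /ɢ/; /θ/ → [s] before /t/; /θ/ → [x] before /k/. In each pair only place changes, matching the following consonant, while manner and voice stay constant.
/θ/ is a voiceless dental fricative. The following trigger /ʈ/ is retroflex, so /θ/ must become retroflex as well.
The voiceless retroflex fricative is [ʂ], so /θ/ → [ʂ].

[ɖəʂʈɛ]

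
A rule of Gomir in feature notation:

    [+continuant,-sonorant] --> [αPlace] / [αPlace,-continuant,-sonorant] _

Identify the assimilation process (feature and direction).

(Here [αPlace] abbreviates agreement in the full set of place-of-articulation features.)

progressive place assimilation

The rule copies the place features (abbreviated [Place]) from the environment onto the target, so the assimilating feature is place.
Since the environment is written before the underscore, the trigger precedes the target; the direction is progressive.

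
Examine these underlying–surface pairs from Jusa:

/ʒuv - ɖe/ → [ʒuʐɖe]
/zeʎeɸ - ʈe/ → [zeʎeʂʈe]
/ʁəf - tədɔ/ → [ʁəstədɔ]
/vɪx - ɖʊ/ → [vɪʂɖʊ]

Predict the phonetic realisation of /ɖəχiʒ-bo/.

The data show regressive place assimilation: /v/ → [ʐ] before /ɖ/; /ɸ/ → [ʂ] before /ʈ/; /f/ → [s] before /t/; /x/ → [ʂ] before /ɖ/. In each pair only place changes, matching the following consonant, while manner and voice stay constant.
The rule targets /ʒ/ (voiced postalveolar fricative), which sits before the trigger /b/ (bilabial).
Changing only its place to bilabial gives [β] — the voiced bilabial fricative.

[ɖəχiβbo]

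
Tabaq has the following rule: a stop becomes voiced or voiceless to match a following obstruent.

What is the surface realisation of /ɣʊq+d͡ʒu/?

[ɣʊɢd͡ʒu]

/q/ is a voiceless uvular stop. The following trigger /d͡ʒ/ is voiced, so /q/ must become voiced as well.
The voiced uvular stop is [ɢ], so /q/ → [ɢ].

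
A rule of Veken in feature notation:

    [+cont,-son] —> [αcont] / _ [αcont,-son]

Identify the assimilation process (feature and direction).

The rule copies [cont] (continuancy) from the environment onto the target fricatives; since [±cont] encodes the stop/fricative manner contrast, the assimilating dimension is manner.
Since the environment is written after the underscore, the trigger follows the target; the direction is regressive.

regressive manner assimilation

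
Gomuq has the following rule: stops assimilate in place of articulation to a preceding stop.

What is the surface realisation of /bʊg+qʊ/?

[bʊgkʊ]

/q/ is a voiceless uvular stop. The preceding trigger /g/ is velar, so /q/ must become velar as well.
Changing only its place to velar gives [k] — the voiceless velar stop.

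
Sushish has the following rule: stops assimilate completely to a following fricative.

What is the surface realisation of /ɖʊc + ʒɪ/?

/c/ is the segment targeted by the rule; it sits immediately before /ʒ/, so it assimilates completely and surfaces as [ʒ].

[ɖʊʒʒɪ]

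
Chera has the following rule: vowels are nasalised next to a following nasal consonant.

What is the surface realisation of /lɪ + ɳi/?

The vowel /ɪ/ is adjacent to the following nasal /ɳ/, so it acquires [+nasal] and surfaces as [ɪ̃].

[lɪ̃ɳi]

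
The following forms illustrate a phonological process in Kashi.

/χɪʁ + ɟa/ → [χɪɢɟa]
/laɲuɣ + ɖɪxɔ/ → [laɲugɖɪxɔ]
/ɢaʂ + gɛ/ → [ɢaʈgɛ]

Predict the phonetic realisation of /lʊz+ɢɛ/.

The data show regressive manner assimilation: /ʁ/ → [ɢ] before /ɟ/; /ɣ/ → [g] before /ɖ/; /ʂ/ → [ʈ] before /g/. In each pair only manner changes, matching the following consonant, while place and voice stay constant.
/z/ is a voiced alveolar fricative. The following trigger /ɢ/ is a stop, so /z/ must become a stop as well.
Changing only its manner to stop gives [d] — the voiced alveolar stop.

[lʊdɢɛ]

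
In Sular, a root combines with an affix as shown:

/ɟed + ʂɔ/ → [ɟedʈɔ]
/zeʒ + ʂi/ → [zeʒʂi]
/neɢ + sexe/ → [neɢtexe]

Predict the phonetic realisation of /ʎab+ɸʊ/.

[ʎabpʊ]

The data show progressive manner assimilation: /ʂ/ → [ʈ] after /d/; /s/ → [t] after /ɢ/. In each pair only manner changes, matching the preceding consonant, while place and voice stay constant.
No alternation appears in [zeʒʂi]: there the adjacent consonants already agree in manner (/ʂ/ and /ʒ/ are both fricatives), so this form is consistent with the same rule.
The rule targets /ɸ/ (voiceless bilabial fricative), which sits after the trigger /b/ (stop).
Changing only its manner to stop gives [p] — the voiceless bilabial stop.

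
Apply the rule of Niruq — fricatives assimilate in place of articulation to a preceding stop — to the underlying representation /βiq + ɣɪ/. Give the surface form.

/ɣ/ is a voiced velar fricative. The preceding trigger /q/ is uvular, so /ɣ/ must become uvular as well.
A voiced uvular fricative is [ʁ], so the surface segment is [ʁ].

[βiqʁɪ]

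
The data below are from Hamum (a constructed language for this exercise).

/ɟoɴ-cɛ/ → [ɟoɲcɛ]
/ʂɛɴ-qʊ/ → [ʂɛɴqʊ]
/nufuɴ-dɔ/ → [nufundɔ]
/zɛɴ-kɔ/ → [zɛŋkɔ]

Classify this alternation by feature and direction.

The segment that alternates is /ɴ/, which surfaces as [ɲ] when adjacent to /c/.
/ɴ/ is uvular while /c/ is palatal; the output [ɲ] is palatal, matching the trigger — so the feature that spreads is place.
Manner and voice are unchanged, so the assimilation is partial, not total.
The other alternating forms pattern the same way: /ɴ/ → [n] before /d/ (uvular → alveolar, matching alveolar); /ɴ/ → [ŋ] before /k/ (uvular → velar, matching velar) — only place changes, and always toward the following segment.
Nothing changes in [ʂɛɴqʊ]: there the adjacent consonants already agree in place (/ɴ/ and /q/ are both uvular), so this form is consistent with the same rule.
Since the segment that changes precedes the conditioning segment, the assimilation is regressive.

regressive place assimilation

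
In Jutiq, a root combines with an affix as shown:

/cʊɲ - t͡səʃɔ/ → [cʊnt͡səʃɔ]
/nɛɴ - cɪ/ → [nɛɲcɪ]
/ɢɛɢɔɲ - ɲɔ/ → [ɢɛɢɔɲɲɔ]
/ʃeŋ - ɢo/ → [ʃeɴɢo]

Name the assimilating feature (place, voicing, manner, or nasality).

The segment that alternates is /ɲ/, which surfaces as [n] when adjacent to /t͡s/.
The change palatal → alveolar matches the place of the following /t͡s/, identifying this as place assimilation.
Checking the remaining alternations: /ɴ/ → [ɲ] before /c/ (uvular → palatal, matching palatal); /ŋ/ → [ɴ] before /ɢ/ (velar → uvular, matching uvular) — only place changes, and always toward the following segment.
Nothing changes in [ɢɛɢɔɲɲɔ]: there the adjacent consonants already agree in place (/ɲ/ and /ɲ/ are both palatal), so this form is consistent with the same rule.

place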